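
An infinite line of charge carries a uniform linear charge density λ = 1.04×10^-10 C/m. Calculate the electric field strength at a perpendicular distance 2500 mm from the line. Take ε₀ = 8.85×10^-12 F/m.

E ≈ 0.748 V/m

Choose a coaxial cylinder of radius r = 2500 mm (arbitrary length L) as the Gaussian surface.
Q_enc = λL, so λ_enc = 1.04×10^-10 C/m.
Gauss's law: E·2πrL = λ_enc L/ε₀.
E = |λ_enc|/(2πε₀r) = (1.04×10^-10)/(2π·8.85×10^-12·2.5) = 0.748 N/C.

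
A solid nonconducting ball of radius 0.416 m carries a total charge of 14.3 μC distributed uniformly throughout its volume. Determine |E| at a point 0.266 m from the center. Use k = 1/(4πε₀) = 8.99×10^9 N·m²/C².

Use a concentric Gaussian sphere at r = 0.266 m (r < R).
Only the charge within r is enclosed: Q_enc = Q·(r/R)³ = (14.3 μC)·(0.266 m/0.416 m)³ = 3.739×10^-6 C.
Gauss's law: E·4πr² = Q_enc/ε₀.
E = k|Q_enc|/r² = (8.99×10^9)(3.739e-6)/(0.266)² = 4.75×10^5 N/C.

4.75×10^5 V/m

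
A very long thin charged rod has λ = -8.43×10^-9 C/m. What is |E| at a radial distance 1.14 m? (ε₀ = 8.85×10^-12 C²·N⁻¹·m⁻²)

E ≈ 133 V/m

Coaxial Gaussian cylinder, radius r = 1.14 m, length L.
Q_enc = λL, so λ_enc = -8.43×10^-9 C/m.
By Gauss's law (flux through the curved wall only), E·2πrL = λ_enc L/ε₀.
E = |λ_enc|/(2πε₀r) = (8.43e-9)/(2π·8.85×10^-12·1.14) = 133 N/C.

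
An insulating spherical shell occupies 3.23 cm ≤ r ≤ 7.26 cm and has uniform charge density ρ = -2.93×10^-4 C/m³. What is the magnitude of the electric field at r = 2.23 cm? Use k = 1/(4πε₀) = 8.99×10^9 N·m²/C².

E = 0

By spherical symmetry E is radial; choose a Gaussian sphere of radius r = 2.23 cm (r < 3.23 cm, inside the empty cavity).
No charge is enclosed, so by Gauss's law E·4πr² = 0 ⇒ E = 0.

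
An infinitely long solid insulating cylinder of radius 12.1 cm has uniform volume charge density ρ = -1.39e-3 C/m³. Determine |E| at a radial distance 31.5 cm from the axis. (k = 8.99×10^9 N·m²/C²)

Coaxial Gaussian cylinder, radius r = 31.5 cm, length L (r > 12.1 cm, full cross-section enclosed).
λ_enc = ρ·πR² = (-1.39×10^-3)π(0.121)² = -6.393×10^-5 C/m.
Gauss's law: E·2πrL = λ_enc L/ε₀.
E = 2k|λ_enc|/r = 2(8.99×10^9)(6.393×10^-5)/(0.315) = 3.65×10^6 N/C.

|E| ≈ 3.65×10^6 N/C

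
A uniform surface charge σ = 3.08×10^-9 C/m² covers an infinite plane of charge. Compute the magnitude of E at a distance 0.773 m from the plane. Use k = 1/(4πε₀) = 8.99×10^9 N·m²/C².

Choose a cylindrical pillbox piercing the sheet, end faces (area A) parallel to it.
Only the two end caps contribute flux: Φ = 2EA. With Q_enc = σA, Gauss's law gives E = |σ|/(2ε₀).
E = 2πk|σ| = 2π(8.99×10^9)(3.08×10^-9) = 174 N/C.

174 N/C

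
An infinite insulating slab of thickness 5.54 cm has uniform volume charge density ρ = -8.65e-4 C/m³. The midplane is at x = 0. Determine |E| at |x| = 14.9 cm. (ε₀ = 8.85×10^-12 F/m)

|E| ≈ 2.71e6 N/C

The point |x| = 14.9 cm lies outside the slab (half-thickness 0.0277 m). A symmetric pillbox spanning the full slab encloses Q_enc = ρ·d·A.
Flux = 2EA ⇒ E = |ρ|d/(2ε₀), independent of distance outside.
E = (8.65×10^-4)(0.0554)/(2·8.85×10^-12) = 2.71×10^6 N/C.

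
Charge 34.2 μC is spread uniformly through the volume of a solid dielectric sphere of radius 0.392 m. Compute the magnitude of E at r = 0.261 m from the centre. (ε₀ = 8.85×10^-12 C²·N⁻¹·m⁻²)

Take a concentric spherical Gaussian surface of radius r = 0.261 m (r < R).
For a uniform sphere the enclosed fraction is (r/R)³, so Q_enc = (34.2 μC)(0.261/0.392)³ = 1.009×10^-5 C.
Gauss's law: E·4πr² = Q_enc/ε₀.
E = |Q_enc|/(4πε₀r²) = (1.009×10^-5)/(4π·8.85×10^-12·(0.261)²) = 1.33×10^6 N/C.

|E| ≈ 1.33×10^6 V/m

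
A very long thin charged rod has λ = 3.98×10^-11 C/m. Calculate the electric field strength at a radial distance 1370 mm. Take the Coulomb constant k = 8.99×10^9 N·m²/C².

By cylindrical symmetry E is radial; use a coaxial Gaussian cylinder of radius 1370 mm and length L.
Q_enc = λL, so λ_enc = 3.98×10^-11 C/m.
Since E is radial and uniform over the curved surface, Φ = E·2πrL = Q_enc/ε₀ = λ_enc L/ε₀.
E = 2k|λ_enc|/r = 2(8.99×10^9)(3.98e-11)/(1.37) = 0.522 N/C.

|E| = 0.522 N/C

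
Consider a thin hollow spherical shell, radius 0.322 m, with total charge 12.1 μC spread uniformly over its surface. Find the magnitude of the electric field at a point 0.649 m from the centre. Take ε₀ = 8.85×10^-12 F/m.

Use a concentric Gaussian sphere at r = 0.649 m (r > 0.322 m).
The entire shell is enclosed: Q_enc = 1.21×10^-5 C.
Gauss's law: E·4πr² = Q_enc/ε₀.
E = |Q_enc|/(4πε₀r²) = (1.21e-5)/(4π·8.85×10^-12·(0.649)²) = 2.58×10^5 N/C.

E = 2.58×10^5 V/m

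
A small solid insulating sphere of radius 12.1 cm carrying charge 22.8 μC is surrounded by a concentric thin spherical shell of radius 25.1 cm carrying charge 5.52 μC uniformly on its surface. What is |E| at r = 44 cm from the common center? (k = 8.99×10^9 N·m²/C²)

Use a concentric Gaussian sphere at r = 44 cm (r > 25.1 cm, enclosing both).
Q_enc = (22.8 μC) + (5.52 μC) = 2.832×10^-5 C.
By Gauss's law, ∮E·dA = E·4πr² = Q_enc/ε₀.
E = k|Q_enc|/r² = (8.99×10^9)(2.832×10^-5)/(0.44)² = 1.32×10^6 N/C.

1.32e6 V/m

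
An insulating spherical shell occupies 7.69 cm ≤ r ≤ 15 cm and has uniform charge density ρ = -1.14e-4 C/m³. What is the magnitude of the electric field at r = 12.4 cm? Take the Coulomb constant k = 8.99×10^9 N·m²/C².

|E| = 4.05×10^5 N/C

By spherical symmetry E is radial; choose a Gaussian sphere of radius r = 12.4 cm (within the shell material, 7.69 cm < r < 15 cm).
Only the shell between 7.69 cm and r is enclosed: Q_enc = ρ·(4π/3)(r³ − a³) = (-1.14e-4)·(4π/3)·((0.124)³ − (0.0769)³) = -6.933×10^-7 C.
Since E is radial and uniform over the Gaussian sphere, Φ = E·4πr² = Q_enc/ε₀.
E = k|Q_enc|/r² = (8.99×10^9)(6.933e-7)/(0.124)² = 4.05e5 N/C.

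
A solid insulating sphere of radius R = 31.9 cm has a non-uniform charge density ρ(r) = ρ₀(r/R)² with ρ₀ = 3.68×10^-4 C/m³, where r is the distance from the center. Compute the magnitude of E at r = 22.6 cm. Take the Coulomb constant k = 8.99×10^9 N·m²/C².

|E| = 9.43×10^5 V/m

Take a concentric spherical Gaussian surface of radius r = 22.6 cm (r < R).
Integrate the density: Q_enc = 4π ∫₀^r ρ₀(r'/R)^2 r'² dr' = 4πρ₀ r^5/(5·R²) = 5.359×10^-6 C.
By Gauss's law, ∮E·dA = E·4πr² = Q_enc/ε₀.
E = k|Q_enc|/r² = (8.99×10^9)(5.359×10^-6)/(0.226)² = 9.43×10^5 N/C.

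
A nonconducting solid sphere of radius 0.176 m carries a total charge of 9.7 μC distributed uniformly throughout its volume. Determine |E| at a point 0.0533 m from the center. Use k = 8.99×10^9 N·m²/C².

E ≈ 8.53e5 N/C

Take a concentric spherical Gaussian surface of radius r = 0.0533 m (r < R).
For a uniform sphere the enclosed fraction is (r/R)³, so Q_enc = (9.7 μC)(0.0533/0.176)³ = 2.694×10^-7 C.
By Gauss's law, ∮E·dA = E·4πr² = Q_enc/ε₀.
E = k|Q_enc|/r² = (8.99×10^9)(2.694×10^-7)/(0.0533)² = 8.53×10^5 N/C.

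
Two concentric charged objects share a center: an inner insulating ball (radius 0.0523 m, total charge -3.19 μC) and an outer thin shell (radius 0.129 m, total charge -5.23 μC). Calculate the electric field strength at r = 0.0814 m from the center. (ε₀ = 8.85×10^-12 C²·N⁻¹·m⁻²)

Symmetry ⇒ E = E(r) r̂. Gaussian sphere of radius r = 0.0814 m (between the bodies, 0.0523 m < r < 0.129 m).
Only the inner charge is enclosed; the outer shell contributes nothing inside itself. Q_enc = -3.19 μC = -3.19×10^-6 C.
By Gauss's law, ∮E·dA = E·4πr² = Q_enc/ε₀.
E = |Q_enc|/(4πε₀r²) = (3.19×10^-6)/(4π·8.85×10^-12·(0.0814)²) = 4.33e6 N/C.

E = 4.33×10^6 N/C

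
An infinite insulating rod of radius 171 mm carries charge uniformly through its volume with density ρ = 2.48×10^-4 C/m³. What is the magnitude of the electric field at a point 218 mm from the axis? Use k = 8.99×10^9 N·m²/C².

Choose a coaxial cylinder of radius r = 218 mm (arbitrary length L) as the Gaussian surface (r > 171 mm, full cross-section enclosed).
λ_enc = ρ·πR² = (2.48×10^-4)π(0.171)² = 2.278e-5 C/m.
Since E is radial and uniform over the curved surface, Φ = E·2πrL = Q_enc/ε₀ = λ_enc L/ε₀.
E = 2k|λ_enc|/r = 2(8.99×10^9)(2.278×10^-5)/(0.218) = 1.88e6 N/C.

|E| ≈ 1.88×10^6 N/C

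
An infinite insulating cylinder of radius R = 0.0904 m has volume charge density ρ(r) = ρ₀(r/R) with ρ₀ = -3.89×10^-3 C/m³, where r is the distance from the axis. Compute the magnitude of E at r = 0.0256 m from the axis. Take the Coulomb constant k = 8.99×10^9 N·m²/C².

E = 1.06e6 N/C

By cylindrical symmetry E is radial; use a coaxial Gaussian cylinder of radius 0.0256 m and length L (r < R).
λ_enc = ∫₀^r ρ(r')·2πr' dr' = (2πρ₀/R)·r^3/3 = -1.512e-6 C/m.
Since E is radial and uniform over the curved surface, Φ = E·2πrL = Q_enc/ε₀ = λ_enc L/ε₀.
E = 2k|λ_enc|/r = 2(8.99×10^9)(1.512×10^-6)/(0.0256) = 1.06e6 N/C.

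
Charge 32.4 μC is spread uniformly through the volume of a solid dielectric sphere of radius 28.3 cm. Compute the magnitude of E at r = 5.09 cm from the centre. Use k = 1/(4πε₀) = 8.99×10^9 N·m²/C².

Use a concentric Gaussian sphere at r = 5.09 cm (r < R).
For a uniform sphere the enclosed fraction is (r/R)³, so Q_enc = (32.4 μC)(0.0509/0.283)³ = 1.885×10^-7 C.
Since E is radial and uniform over the Gaussian sphere, Φ = E·4πr² = Q_enc/ε₀.
E = k|Q_enc|/r² = (8.99×10^9)(1.885e-7)/(0.0509)² = 6.54e5 N/C.

|E| ≈ 6.54×10^5 N/C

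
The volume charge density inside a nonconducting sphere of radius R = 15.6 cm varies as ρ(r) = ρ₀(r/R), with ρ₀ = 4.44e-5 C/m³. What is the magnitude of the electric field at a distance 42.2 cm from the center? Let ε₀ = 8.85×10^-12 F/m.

E = 2.67×10^4 N/C

Use a concentric Gaussian sphere at r = 42.2 cm (r > R, all charge enclosed).
Q_enc = 4π ∫₀^R ρ₀(r'/R)^1 r'² dr' = 4πρ₀R³/4 = 5.295×10^-7 C.
By Gauss's law, ∮E·dA = E·4πr² = Q_enc/ε₀.
E = |Q_enc|/(4πε₀r²) = (5.295e-7)/(4π·8.85×10^-12·(0.422)²) = 2.67e4 N/C.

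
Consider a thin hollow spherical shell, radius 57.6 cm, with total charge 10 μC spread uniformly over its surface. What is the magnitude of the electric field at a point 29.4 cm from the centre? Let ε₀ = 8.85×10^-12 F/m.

Take a concentric spherical Gaussian surface of radius r = 29.4 cm (inside the shell, r < 57.6 cm).
No charge lies within this surface, so Q_enc = 0 and Gauss's law gives E·4πr² = 0 ⇒ E = 0.

E = 0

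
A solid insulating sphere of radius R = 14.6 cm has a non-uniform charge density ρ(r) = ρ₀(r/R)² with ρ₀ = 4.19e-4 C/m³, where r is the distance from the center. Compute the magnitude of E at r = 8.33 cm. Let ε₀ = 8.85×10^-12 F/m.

Take a concentric spherical Gaussian surface of radius r = 8.33 cm (r < R).
Integrate the density: Q_enc = 4π ∫₀^r ρ₀(r'/R)^2 r'² dr' = 4πρ₀ r^5/(5·R²) = 1.981×10^-7 C.
Since E is radial and uniform over the Gaussian sphere, Φ = E·4πr² = Q_enc/ε₀.
E = |Q_enc|/(4πε₀r²) = (1.981×10^-7)/(4π·8.85×10^-12·(0.0833)²) = 2.57e5 N/C.

2.57×10^5 N/C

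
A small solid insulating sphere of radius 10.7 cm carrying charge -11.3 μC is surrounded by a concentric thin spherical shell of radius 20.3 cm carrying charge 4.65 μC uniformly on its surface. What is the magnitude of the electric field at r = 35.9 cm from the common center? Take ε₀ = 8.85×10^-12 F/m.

4.64×10^5 N/C

Symmetry ⇒ E = E(r) r̂. Gaussian sphere of radius r = 35.9 cm (r > 20.3 cm, enclosing both).
Q_enc = (-11.3 μC) + (4.65 μC) = -6.65×10^-6 C.
Applying ∮E·dA = Q_enc/ε₀ with Φ = E(4πr²):
E = |Q_enc|/(4πε₀r²) = (6.65e-6)/(4π·8.85×10^-12·(0.359)²) = 4.64×10^5 N/C.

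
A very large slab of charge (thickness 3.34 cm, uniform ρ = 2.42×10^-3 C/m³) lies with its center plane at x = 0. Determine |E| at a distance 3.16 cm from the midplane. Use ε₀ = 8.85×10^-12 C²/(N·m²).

The point |x| = 3.16 cm lies outside the slab (half-thickness 0.0167 m). A symmetric pillbox spanning the full slab encloses Q_enc = ρ·d·A.
Flux = 2EA ⇒ E = |ρ|d/(2ε₀), independent of distance outside.
E = (2.42×10^-3)(0.0334)/(2·8.85×10^-12) = 4.57×10^6 N/C.

E ≈ 4.57e6 N/C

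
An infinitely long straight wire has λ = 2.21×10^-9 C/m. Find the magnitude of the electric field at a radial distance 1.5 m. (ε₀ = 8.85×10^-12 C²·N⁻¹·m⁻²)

E ≈ 26.5 V/m

Take a coaxial cylindrical Gaussian surface of radius r = 1.5 m and length L.
Q_enc = λL, so λ_enc = 2.21×10^-9 C/m.
Gauss's law: E·2πrL = λ_enc L/ε₀.
E = |λ_enc|/(2πε₀r) = (2.21e-9)/(2π·8.85×10^-12·1.5) = 26.5 N/C.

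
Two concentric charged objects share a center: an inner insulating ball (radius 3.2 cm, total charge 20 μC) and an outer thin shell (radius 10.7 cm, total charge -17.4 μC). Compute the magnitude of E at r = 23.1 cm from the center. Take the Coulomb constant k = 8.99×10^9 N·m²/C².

|E| ≈ 4.38×10^5 N/C

Use a concentric Gaussian sphere at r = 23.1 cm (r > 10.7 cm, enclosing both).
Q_enc = (20 μC) + (-17.4 μC) = 2.60×10^-6 C.
By Gauss's law, ∮E·dA = E·4πr² = Q_enc/ε₀.
E = k|Q_enc|/r² = (8.99×10^9)(2.60e-6)/(0.231)² = 4.38e5 N/C.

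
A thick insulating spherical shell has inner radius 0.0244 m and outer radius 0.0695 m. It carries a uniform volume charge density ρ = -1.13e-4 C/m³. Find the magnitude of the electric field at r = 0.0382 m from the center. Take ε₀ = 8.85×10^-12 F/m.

Symmetry ⇒ E = E(r) r̂. Gaussian sphere of radius r = 0.0382 m (within the shell material, 0.0244 m < r < 0.0695 m).
Enclosed charge is the volume from a to r: Q_enc = (4π/3)ρ(r³ − a³) = -1.951×10^-8 C.
Since E is radial and uniform over the Gaussian sphere, Φ = E·4πr² = Q_enc/ε₀.
E = |Q_enc|/(4πε₀r²) = (1.951×10^-8)/(4π·8.85×10^-12·(0.0382)²) = 1.20×10^5 N/C.

1.20×10^5 N/C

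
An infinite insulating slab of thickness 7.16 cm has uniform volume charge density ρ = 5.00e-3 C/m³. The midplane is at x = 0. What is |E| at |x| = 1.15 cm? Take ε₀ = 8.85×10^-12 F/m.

By symmetry E is perpendicular to the slab. A Gaussian pillbox from −1.15 cm to +1.15 cm (face area A) lies entirely within the slab.
Q_enc = ρ·(2x)·A and flux = 2EA, so 2EA = 2ρxA/ε₀ ⇒ E = |ρ|x/ε₀.
E = (5.00×10^-3)(0.0115)/(8.85×10^-12) = 6.50e6 N/C.

E ≈ 6.50×10^6 V/m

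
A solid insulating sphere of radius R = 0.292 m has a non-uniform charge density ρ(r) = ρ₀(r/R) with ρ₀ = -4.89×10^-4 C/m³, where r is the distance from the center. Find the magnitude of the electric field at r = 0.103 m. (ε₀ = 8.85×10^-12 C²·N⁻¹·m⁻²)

5.02×10^5 N/C

Use a concentric Gaussian sphere at r = 0.103 m (r < R).
Q_enc = ∫₀^r ρ(r')·4πr'² dr' = (4πρ₀/R) ∫₀^r r'^3 dr' = 4πρ₀ r^4/(4·R) = -5.921×10^-7 C.
Gauss's law: E·4πr² = Q_enc/ε₀.
E = |Q_enc|/(4πε₀r²) = (5.921×10^-7)/(4π·8.85×10^-12·(0.103)²) = 5.02e5 N/C.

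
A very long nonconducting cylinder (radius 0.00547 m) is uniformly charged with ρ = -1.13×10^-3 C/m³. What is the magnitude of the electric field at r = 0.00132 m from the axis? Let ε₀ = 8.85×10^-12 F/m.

|E| = 8.43×10^4 V/m

Take a coaxial cylindrical Gaussian surface of radius r = 0.00132 m and length L (r < R).
Charge inside radius r per length L is ρ·πr²·L, so λ_enc = ρπr² = -6.186e-9 C/m.
Since E is radial and uniform over the curved surface, Φ = E·2πrL = Q_enc/ε₀ = λ_enc L/ε₀.
E = |λ_enc|/(2πε₀r) = (6.186×10^-9)/(2π·8.85×10^-12·0.00132) = 8.43e4 N/C.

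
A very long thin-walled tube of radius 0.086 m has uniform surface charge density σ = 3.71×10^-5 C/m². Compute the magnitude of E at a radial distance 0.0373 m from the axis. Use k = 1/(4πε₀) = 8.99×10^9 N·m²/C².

|E| = 0 N/C

By cylindrical symmetry E is radial; use a coaxial Gaussian cylinder of radius 0.0373 m and length L (r < 0.086 m, inside the shell).
No charge is enclosed, so Gauss's law gives E·2πrL = 0 ⇒ E = 0.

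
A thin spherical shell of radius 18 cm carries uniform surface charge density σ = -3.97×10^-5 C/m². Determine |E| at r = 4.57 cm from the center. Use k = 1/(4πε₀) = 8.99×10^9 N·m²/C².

Symmetry ⇒ E = E(r) r̂. Gaussian sphere of radius r = 4.57 cm (inside the shell, r < 18 cm).
No charge lies within this surface, so Q_enc = 0 and Gauss's law gives E·4πr² = 0 ⇒ E = 0.

E = 0 (no enclosed charge)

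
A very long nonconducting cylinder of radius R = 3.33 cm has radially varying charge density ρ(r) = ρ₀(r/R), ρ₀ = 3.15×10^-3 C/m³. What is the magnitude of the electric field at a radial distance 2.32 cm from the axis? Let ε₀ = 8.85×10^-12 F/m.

1.92×10^6 N/C

By cylindrical symmetry E is radial; use a coaxial Gaussian cylinder of radius 2.32 cm and length L (r < R).
λ_enc = ∫₀^r ρ(r')·2πr' dr' = (2πρ₀/R)·r^3/3 = 2.474×10^-6 C/m.
By Gauss's law (flux through the curved wall only), E·2πrL = λ_enc L/ε₀.
E = |λ_enc|/(2πε₀r) = (2.474×10^-6)/(2π·8.85×10^-12·0.0232) = 1.92×10^6 N/C.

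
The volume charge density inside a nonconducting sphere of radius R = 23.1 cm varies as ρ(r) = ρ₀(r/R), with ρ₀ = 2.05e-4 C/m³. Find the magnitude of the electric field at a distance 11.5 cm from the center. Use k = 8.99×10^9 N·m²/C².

E ≈ 3.31e5 N/C

By spherical symmetry E is radial; choose a Gaussian sphere of radius r = 11.5 cm (r < R).
Q_enc = ∫₀^r ρ(r')·4πr'² dr' = (4πρ₀/R) ∫₀^r r'^3 dr' = 4πρ₀ r^4/(4·R) = 4.876×10^-7 C.
By Gauss's law, ∮E·dA = E·4πr² = Q_enc/ε₀.
E = k|Q_enc|/r² = (8.99×10^9)(4.876×10^-7)/(0.115)² = 3.31×10^5 N/C.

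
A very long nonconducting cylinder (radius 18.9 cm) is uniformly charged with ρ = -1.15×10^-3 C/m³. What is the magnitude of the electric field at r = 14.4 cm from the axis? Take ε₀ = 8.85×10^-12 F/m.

E = 9.36e6 V/m

By cylindrical symmetry E is radial; use a coaxial Gaussian cylinder of radius 14.4 cm and length L (r < R).
Charge inside radius r per length L is ρ·πr²·L, so λ_enc = ρπr² = -7.492×10^-5 C/m.
Since E is radial and uniform over the curved surface, Φ = E·2πrL = Q_enc/ε₀ = λ_enc L/ε₀.
E = |λ_enc|/(2πε₀r) = (7.492×10^-5)/(2π·8.85×10^-12·0.144) = 9.36×10^6 N/C.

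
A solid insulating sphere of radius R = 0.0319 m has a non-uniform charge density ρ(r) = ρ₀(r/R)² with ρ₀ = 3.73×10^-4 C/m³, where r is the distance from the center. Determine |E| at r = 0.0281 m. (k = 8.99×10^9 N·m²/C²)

1.84×10^5 N/C

Symmetry ⇒ E = E(r) r̂. Gaussian sphere of radius r = 0.0281 m (r < R).
Integrate the density: Q_enc = 4π ∫₀^r ρ₀(r'/R)^2 r'² dr' = 4πρ₀ r^5/(5·R²) = 1.614×10^-8 C.
Gauss's law: E·4πr² = Q_enc/ε₀.
E = k|Q_enc|/r² = (8.99×10^9)(1.614×10^-8)/(0.0281)² = 1.84×10^5 N/C.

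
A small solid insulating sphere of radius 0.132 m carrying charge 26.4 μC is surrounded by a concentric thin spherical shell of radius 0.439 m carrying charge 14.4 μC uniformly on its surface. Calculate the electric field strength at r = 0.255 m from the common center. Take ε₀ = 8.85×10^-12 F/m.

Use a concentric Gaussian sphere at r = 0.255 m (between the bodies, 0.132 m < r < 0.439 m).
The shell at 0.439 m lies outside the Gaussian surface, so Q_enc = 26.4 μC = 2.64×10^-5 C.
Gauss's law: E·4πr² = Q_enc/ε₀.
E = |Q_enc|/(4πε₀r²) = (2.64×10^-5)/(4π·8.85×10^-12·(0.255)²) = 3.65×10^6 N/C.

|E| = 3.65e6 N/C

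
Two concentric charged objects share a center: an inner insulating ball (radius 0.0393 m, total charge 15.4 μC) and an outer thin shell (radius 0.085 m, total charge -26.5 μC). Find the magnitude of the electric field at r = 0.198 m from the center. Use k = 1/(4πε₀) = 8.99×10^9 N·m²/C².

E ≈ 2.55×10^6 N/C

Use a concentric Gaussian sphere at r = 0.198 m (r > 0.085 m, enclosing both).
Q_enc = (15.4 μC) + (-26.5 μC) = -1.11×10^-5 C.
By Gauss's law, ∮E·dA = E·4πr² = Q_enc/ε₀.
E = k|Q_enc|/r² = (8.99×10^9)(1.11e-5)/(0.198)² = 2.55e6 N/C.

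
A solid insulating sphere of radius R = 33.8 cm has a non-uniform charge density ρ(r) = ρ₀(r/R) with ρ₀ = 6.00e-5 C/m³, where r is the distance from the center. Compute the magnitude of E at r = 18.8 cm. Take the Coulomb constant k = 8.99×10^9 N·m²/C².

1.77e5 N/C

By spherical symmetry E is radial; choose a Gaussian sphere of radius r = 18.8 cm (r < R).
Integrate the density: Q_enc = 4π ∫₀^r ρ₀(r'/R)^1 r'² dr' = 4πρ₀ r^4/(4·R) = 6.967×10^-7 C.
Applying ∮E·dA = Q_enc/ε₀ with Φ = E(4πr²):
E = k|Q_enc|/r² = (8.99×10^9)(6.967e-7)/(0.188)² = 1.77e5 N/C.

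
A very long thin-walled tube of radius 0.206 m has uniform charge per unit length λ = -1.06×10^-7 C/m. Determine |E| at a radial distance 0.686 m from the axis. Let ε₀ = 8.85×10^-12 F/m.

E = 2.78×10^3 N/C

By cylindrical symmetry E is radial; use a coaxial Gaussian cylinder of radius 0.686 m and length L (r > 0.206 m).
The full line charge is enclosed: λ_enc = -1.06×10^-7 C/m.
Since E is radial and uniform over the curved surface, Φ = E·2πrL = Q_enc/ε₀ = λ_enc L/ε₀.
E = |λ_enc|/(2πε₀r) = (1.06×10^-7)/(2π·8.85×10^-12·0.686) = 2.78×10^3 N/C.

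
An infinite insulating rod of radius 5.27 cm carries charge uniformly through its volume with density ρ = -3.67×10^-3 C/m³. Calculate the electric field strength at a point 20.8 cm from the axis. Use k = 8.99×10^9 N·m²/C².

Take a coaxial cylindrical Gaussian surface of radius r = 20.8 cm and length L (r > 5.27 cm, full cross-section enclosed).
λ_enc = ρ·πR² = (-3.67e-3)π(0.0527)² = -3.202×10^-5 C/m.
Gauss's law: E·2πrL = λ_enc L/ε₀.
E = 2k|λ_enc|/r = 2(8.99×10^9)(3.202×10^-5)/(0.208) = 2.77×10^6 N/C.

|E| = 2.77×10^6 N/C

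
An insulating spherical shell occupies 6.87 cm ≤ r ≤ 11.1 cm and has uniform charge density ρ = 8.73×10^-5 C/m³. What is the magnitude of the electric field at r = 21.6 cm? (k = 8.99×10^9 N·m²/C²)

Use a concentric Gaussian sphere at r = 21.6 cm (r > 11.1 cm, enclosing the whole shell).
Q_enc = ρ·(4π/3)(b³ − a³) = (8.73e-5)·(4π/3)·((0.111)³ − (0.0687)³) = 3.815×10^-7 C.
Gauss's law: E·4πr² = Q_enc/ε₀.
E = k|Q_enc|/r² = (8.99×10^9)(3.815×10^-7)/(0.216)² = 7.35×10^4 N/C.

E = 7.35×10^4 V/m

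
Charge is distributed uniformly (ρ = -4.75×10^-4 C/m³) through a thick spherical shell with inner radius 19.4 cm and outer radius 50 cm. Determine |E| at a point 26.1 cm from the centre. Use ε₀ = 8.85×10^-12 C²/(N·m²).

2.75e6 N/C

By spherical symmetry E is radial; choose a Gaussian sphere of radius r = 26.1 cm (within the shell material, 19.4 cm < r < 50 cm).
Only the shell between 19.4 cm and r is enclosed: Q_enc = ρ·(4π/3)(r³ − a³) = (-4.75×10^-4)·(4π/3)·((0.261)³ − (0.194)³) = -2.085×10^-5 C.
Since E is radial and uniform over the Gaussian sphere, Φ = E·4πr² = Q_enc/ε₀.
E = |Q_enc|/(4πε₀r²) = (2.085×10^-5)/(4π·8.85×10^-12·(0.261)²) = 2.75×10^6 N/C.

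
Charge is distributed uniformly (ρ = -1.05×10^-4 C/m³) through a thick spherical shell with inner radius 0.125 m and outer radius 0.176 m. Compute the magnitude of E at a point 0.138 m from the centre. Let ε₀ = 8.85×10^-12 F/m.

1.40e5 V/m

Symmetry ⇒ E = E(r) r̂. Gaussian sphere of radius r = 0.138 m (within the shell material, 0.125 m < r < 0.176 m).
Only the shell between 0.125 m and r is enclosed: Q_enc = ρ·(4π/3)(r³ − a³) = (-1.05×10^-4)·(4π/3)·((0.138)³ − (0.125)³) = -2.969×10^-7 C.
By Gauss's law, ∮E·dA = E·4πr² = Q_enc/ε₀.
E = |Q_enc|/(4πε₀r²) = (2.969e-7)/(4π·8.85×10^-12·(0.138)²) = 1.40×10^5 N/C.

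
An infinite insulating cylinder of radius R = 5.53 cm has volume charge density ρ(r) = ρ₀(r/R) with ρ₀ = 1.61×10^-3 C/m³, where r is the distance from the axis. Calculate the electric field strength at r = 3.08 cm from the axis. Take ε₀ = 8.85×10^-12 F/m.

By cylindrical symmetry E is radial; use a coaxial Gaussian cylinder of radius 3.08 cm and length L (r < R).
Integrating ρ over the cross-section to radius r: λ_enc = (2πρ₀/R) ∫₀^r r'^2 dr' = 2πρ₀ r^3/(3·R) = 1.782×10^-6 C/m.
Since E is radial and uniform over the curved surface, Φ = E·2πrL = Q_enc/ε₀ = λ_enc L/ε₀.
E = |λ_enc|/(2πε₀r) = (1.782e-6)/(2π·8.85×10^-12·0.0308) = 1.04×10^6 N/C.

|E| ≈ 1.04×10^6 N/C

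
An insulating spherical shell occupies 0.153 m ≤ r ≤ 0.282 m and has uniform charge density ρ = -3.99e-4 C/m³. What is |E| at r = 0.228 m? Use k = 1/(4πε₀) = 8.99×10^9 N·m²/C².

|E| ≈ 2.39e6 N/C

By spherical symmetry E is radial; choose a Gaussian sphere of radius r = 0.228 m (within the shell material, 0.153 m < r < 0.282 m).
Only the shell between 0.153 m and r is enclosed: Q_enc = ρ·(4π/3)(r³ − a³) = (-3.99×10^-4)·(4π/3)·((0.228)³ − (0.153)³) = -1.382e-5 C.
Gauss's law: E·4πr² = Q_enc/ε₀.
E = k|Q_enc|/r² = (8.99×10^9)(1.382×10^-5)/(0.228)² = 2.39×10^6 N/C.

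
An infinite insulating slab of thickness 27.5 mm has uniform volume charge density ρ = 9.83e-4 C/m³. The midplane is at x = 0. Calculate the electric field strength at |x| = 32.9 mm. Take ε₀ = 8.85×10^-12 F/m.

|E| ≈ 1.53e6 N/C

The point |x| = 32.9 mm lies outside the slab (half-thickness 0.01375 m). A symmetric pillbox spanning the full slab encloses Q_enc = ρ·d·A.
Flux = 2EA ⇒ E = |ρ|d/(2ε₀), independent of distance outside.
E = (9.83×10^-4)(0.0275)/(2·8.85×10^-12) = 1.53×10^6 N/C.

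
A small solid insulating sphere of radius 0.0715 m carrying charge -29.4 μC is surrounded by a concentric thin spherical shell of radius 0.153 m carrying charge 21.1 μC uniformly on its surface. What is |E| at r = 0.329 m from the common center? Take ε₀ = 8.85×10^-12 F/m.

By spherical symmetry E is radial; choose a Gaussian sphere of radius r = 0.329 m (r > 0.153 m, enclosing both).
Q_enc = (-29.4 μC) + (21.1 μC) = -8.30×10^-6 C.
By Gauss's law, ∮E·dA = E·4πr² = Q_enc/ε₀.
E = |Q_enc|/(4πε₀r²) = (8.30e-6)/(4π·8.85×10^-12·(0.329)²) = 6.89×10^5 N/C.

E ≈ 6.89×10^5 V/m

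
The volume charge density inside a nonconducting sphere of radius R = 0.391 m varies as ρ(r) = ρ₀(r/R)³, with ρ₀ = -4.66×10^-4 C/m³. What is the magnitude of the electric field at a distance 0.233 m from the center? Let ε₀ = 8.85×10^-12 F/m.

|E| = 4.33e5 N/C

Take a concentric spherical Gaussian surface of radius r = 0.233 m (r < R).
Q_enc = ∫₀^r ρ(r')·4πr'² dr' = (4πρ₀/R³) ∫₀^r r'^5 dr' = 4πρ₀ r^6/(6·R³) = -2.612e-6 C.
By Gauss's law, ∮E·dA = E·4πr² = Q_enc/ε₀.
E = |Q_enc|/(4πε₀r²) = (2.612×10^-6)/(4π·8.85×10^-12·(0.233)²) = 4.33×10^5 N/C.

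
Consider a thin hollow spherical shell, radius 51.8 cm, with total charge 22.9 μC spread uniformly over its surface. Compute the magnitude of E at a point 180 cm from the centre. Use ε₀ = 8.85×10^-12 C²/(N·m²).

Take a concentric spherical Gaussian surface of radius r = 180 cm (r > 51.8 cm).
The entire shell is enclosed: Q_enc = 2.29×10^-5 C.
Applying ∮E·dA = Q_enc/ε₀ with Φ = E(4πr²):
E = |Q_enc|/(4πε₀r²) = (2.29e-5)/(4π·8.85×10^-12·(1.8)²) = 6.36×10^4 N/C.

|E| = 6.36×10^4 N/C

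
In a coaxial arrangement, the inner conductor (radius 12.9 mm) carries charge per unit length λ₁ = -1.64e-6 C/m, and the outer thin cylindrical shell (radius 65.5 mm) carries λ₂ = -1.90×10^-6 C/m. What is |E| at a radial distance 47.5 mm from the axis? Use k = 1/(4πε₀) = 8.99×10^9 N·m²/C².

Choose a coaxial cylinder of radius r = 47.5 mm (arbitrary length L) as the Gaussian surface (between the conductors, 12.9 mm < r < 65.5 mm).
The shell at 65.5 mm lies outside the Gaussian surface, so λ_enc = λ₁ = -1.64×10^-6 C/m.
By Gauss's law (flux through the curved wall only), E·2πrL = λ_enc L/ε₀.
E = 2k|λ_enc|/r = 2(8.99×10^9)(1.64×10^-6)/(0.0475) = 6.21×10^5 N/C.

|E| = 6.21e5 N/C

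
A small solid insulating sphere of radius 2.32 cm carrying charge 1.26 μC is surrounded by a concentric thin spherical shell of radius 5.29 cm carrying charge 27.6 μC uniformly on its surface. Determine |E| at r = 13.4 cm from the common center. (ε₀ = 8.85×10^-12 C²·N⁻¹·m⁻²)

By spherical symmetry E is radial; choose a Gaussian sphere of radius r = 13.4 cm (r > 5.29 cm, enclosing both).
Q_enc = (1.26 μC) + (27.6 μC) = 2.886×10^-5 C.
Applying ∮E·dA = Q_enc/ε₀ with Φ = E(4πr²):
E = |Q_enc|/(4πε₀r²) = (2.886×10^-5)/(4π·8.85×10^-12·(0.134)²) = 1.45e7 N/C.

E = 1.45e7 V/m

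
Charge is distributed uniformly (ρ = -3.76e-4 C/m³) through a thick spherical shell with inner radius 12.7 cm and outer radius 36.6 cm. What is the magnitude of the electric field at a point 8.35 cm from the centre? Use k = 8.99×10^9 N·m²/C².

E = 0 (no enclosed charge)

Use a concentric Gaussian sphere at r = 8.35 cm (r < 12.7 cm, inside the empty cavity).
Q_enc = 0 (all charge lies at larger r); Gauss's law gives E = 0.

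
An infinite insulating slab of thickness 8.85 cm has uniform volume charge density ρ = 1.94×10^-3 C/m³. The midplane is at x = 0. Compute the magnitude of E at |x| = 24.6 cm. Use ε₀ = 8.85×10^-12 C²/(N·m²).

The point |x| = 24.6 cm lies outside the slab (half-thickness 0.04425 m). A symmetric pillbox spanning the full slab encloses Q_enc = ρ·d·A.
Flux = 2EA ⇒ E = |ρ|d/(2ε₀), independent of distance outside.
E = (1.94×10^-3)(0.0885)/(2·8.85×10^-12) = 9.70×10^6 N/C.

|E| ≈ 9.70e6 V/m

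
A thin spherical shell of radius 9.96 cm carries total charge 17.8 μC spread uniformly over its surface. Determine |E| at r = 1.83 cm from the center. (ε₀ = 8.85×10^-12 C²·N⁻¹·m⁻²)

E = 0 (no enclosed charge)

By spherical symmetry E is radial; choose a Gaussian sphere of radius r = 1.83 cm (inside the shell, r < 9.96 cm).
No charge lies within this surface, so Q_enc = 0 and Gauss's law gives E·4πr² = 0 ⇒ E = 0.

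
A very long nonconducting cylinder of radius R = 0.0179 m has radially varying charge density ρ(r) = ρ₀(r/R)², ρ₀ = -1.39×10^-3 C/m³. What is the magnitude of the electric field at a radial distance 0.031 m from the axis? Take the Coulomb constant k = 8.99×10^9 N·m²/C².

By cylindrical symmetry E is radial; use a coaxial Gaussian cylinder of radius 0.031 m and length L (r > R, full charge per length enclosed).
λ_enc = 2π ∫₀^R ρ₀(r'/R)^2 r' dr' = 2πρ₀R²/4 = -6.996e-7 C/m.
Applying ∮E·dA = Q_enc/ε₀ with the end caps contributing no flux:
E = 2k|λ_enc|/r = 2(8.99×10^9)(6.996×10^-7)/(0.031) = 4.06×10^5 N/C.

|E| = 4.06×10^5 V/m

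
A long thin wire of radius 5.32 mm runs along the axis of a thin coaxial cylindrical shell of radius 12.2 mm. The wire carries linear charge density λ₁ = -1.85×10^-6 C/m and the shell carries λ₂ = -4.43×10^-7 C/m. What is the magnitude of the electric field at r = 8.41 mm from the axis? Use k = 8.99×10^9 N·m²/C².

Choose a coaxial cylinder of radius r = 8.41 mm (arbitrary length L) as the Gaussian surface (between the conductors, 5.32 mm < r < 12.2 mm).
The shell at 12.2 mm lies outside the Gaussian surface, so λ_enc = λ₁ = -1.85×10^-6 C/m.
Applying ∮E·dA = Q_enc/ε₀ with the end caps contributing no flux:
E = 2k|λ_enc|/r = 2(8.99×10^9)(1.85e-6)/(0.00841) = 3.96×10^6 N/C.

E ≈ 3.96e6 V/m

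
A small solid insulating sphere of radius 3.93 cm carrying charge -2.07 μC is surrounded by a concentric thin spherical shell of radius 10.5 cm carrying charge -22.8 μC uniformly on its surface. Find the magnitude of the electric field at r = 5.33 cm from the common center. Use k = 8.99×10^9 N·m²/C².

Use a concentric Gaussian sphere at r = 5.33 cm (between the bodies, 3.93 cm < r < 10.5 cm).
The shell at 10.5 cm lies outside the Gaussian surface, so Q_enc = -2.07 μC = -2.07e-6 C.
Applying ∮E·dA = Q_enc/ε₀ with Φ = E(4πr²):
E = k|Q_enc|/r² = (8.99×10^9)(2.07×10^-6)/(0.0533)² = 6.55e6 N/C.

|E| = 6.55×10^6 N/C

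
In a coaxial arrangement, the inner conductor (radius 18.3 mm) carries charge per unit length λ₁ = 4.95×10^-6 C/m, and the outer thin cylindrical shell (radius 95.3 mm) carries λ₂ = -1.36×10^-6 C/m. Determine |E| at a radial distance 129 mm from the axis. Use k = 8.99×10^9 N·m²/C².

|E| = 5.00×10^5 N/C

Choose a coaxial cylinder of radius r = 129 mm (arbitrary length L) as the Gaussian surface (r > 95.3 mm, enclosing both).
λ_enc = λ₁ + λ₂ = (4.95×10^-6) + (-1.36×10^-6) = 3.59×10^-6 C/m.
Applying ∮E·dA = Q_enc/ε₀ with the end caps contributing no flux:
E = 2k|λ_enc|/r = 2(8.99×10^9)(3.59×10^-6)/(0.129) = 5.00×10^5 N/C.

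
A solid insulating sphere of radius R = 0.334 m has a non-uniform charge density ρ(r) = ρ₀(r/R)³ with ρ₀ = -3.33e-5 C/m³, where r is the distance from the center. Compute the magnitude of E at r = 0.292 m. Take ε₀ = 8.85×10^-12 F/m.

By spherical symmetry E is radial; choose a Gaussian sphere of radius r = 0.292 m (r < R).
Q_enc = ∫₀^r ρ(r')·4πr'² dr' = (4πρ₀/R³) ∫₀^r r'^5 dr' = 4πρ₀ r^6/(6·R³) = -1.16e-6 C.
Gauss's law: E·4πr² = Q_enc/ε₀.
E = |Q_enc|/(4πε₀r²) = (1.16e-6)/(4π·8.85×10^-12·(0.292)²) = 1.22×10^5 N/C.

1.22×10^5 V/m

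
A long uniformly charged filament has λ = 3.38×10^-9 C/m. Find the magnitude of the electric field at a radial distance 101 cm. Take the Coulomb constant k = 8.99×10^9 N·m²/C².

|E| = 60.2 N/C

Coaxial Gaussian cylinder, radius r = 101 cm, length L.
Q_enc = λL, so λ_enc = 3.38×10^-9 C/m.
Gauss's law: E·2πrL = λ_enc L/ε₀.
E = 2k|λ_enc|/r = 2(8.99×10^9)(3.38e-9)/(1.01) = 60.2 N/C.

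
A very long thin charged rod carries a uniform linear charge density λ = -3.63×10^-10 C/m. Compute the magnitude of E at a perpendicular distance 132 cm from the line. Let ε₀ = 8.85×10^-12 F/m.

Choose a coaxial cylinder of radius r = 132 cm (arbitrary length L) as the Gaussian surface.
Q_enc = λL, so λ_enc = -3.63e-10 C/m.
Applying ∮E·dA = Q_enc/ε₀ with the end caps contributing no flux:
E = |λ_enc|/(2πε₀r) = (3.63e-10)/(2π·8.85×10^-12·1.32) = 4.95 N/C.

E = 4.95 N/C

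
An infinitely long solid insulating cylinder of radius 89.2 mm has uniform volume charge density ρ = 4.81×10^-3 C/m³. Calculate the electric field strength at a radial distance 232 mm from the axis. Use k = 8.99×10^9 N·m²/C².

9.32e6 N/C

By cylindrical symmetry E is radial; use a coaxial Gaussian cylinder of radius 232 mm and length L (r > 89.2 mm, full cross-section enclosed).
λ_enc = ρ·πR² = (4.81×10^-3)π(0.0892)² = 1.202×10^-4 C/m.
By Gauss's law (flux through the curved wall only), E·2πrL = λ_enc L/ε₀.
E = 2k|λ_enc|/r = 2(8.99×10^9)(1.202×10^-4)/(0.232) = 9.32×10^6 N/C.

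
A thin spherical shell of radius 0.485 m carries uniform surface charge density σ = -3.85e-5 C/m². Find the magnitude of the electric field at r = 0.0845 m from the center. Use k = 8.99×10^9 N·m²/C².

Symmetry ⇒ E = E(r) r̂. Gaussian sphere of radius r = 0.0845 m (inside the shell, r < 0.485 m).
No charge lies within this surface, so Q_enc = 0 and Gauss's law gives E·4πr² = 0 ⇒ E = 0.

E = 0 (no enclosed charge)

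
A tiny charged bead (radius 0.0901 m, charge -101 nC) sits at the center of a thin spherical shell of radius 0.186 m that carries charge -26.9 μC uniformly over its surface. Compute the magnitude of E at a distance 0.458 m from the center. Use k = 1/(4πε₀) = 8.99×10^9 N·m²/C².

By spherical symmetry E is radial; choose a Gaussian sphere of radius r = 0.458 m (r > 0.186 m, enclosing both).
Q_enc = (-101 nC) + (-26.9 μC) = -2.70×10^-5 C.
Since E is radial and uniform over the Gaussian sphere, Φ = E·4πr² = Q_enc/ε₀.
E = k|Q_enc|/r² = (8.99×10^9)(2.70×10^-5)/(0.458)² = 1.16×10^6 N/C.

E = 1.16×10^6 N/C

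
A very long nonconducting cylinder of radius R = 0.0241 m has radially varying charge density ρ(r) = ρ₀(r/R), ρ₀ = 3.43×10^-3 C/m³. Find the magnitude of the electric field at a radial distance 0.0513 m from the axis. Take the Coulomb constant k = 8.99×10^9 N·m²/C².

E = 1.46×10^6 V/m

Take a coaxial cylindrical Gaussian surface of radius r = 0.0513 m and length L (r > R, full charge per length enclosed).
λ_enc = 2π ∫₀^R ρ₀(r'/R)^1 r' dr' = 2πρ₀R²/3 = 4.172e-6 C/m.
Applying ∮E·dA = Q_enc/ε₀ with the end caps contributing no flux:
E = 2k|λ_enc|/r = 2(8.99×10^9)(4.172×10^-6)/(0.0513) = 1.46×10^6 N/C.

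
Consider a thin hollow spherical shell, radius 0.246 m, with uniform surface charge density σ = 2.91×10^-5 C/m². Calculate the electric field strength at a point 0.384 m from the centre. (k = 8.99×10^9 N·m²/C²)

By spherical symmetry E is radial; choose a Gaussian sphere of radius r = 0.384 m (r > 0.246 m).
The entire shell is enclosed: Q_enc = σ·4πR² = (2.91e-5)·4π·(0.246)² = 2.213e-5 C.
By Gauss's law, ∮E·dA = E·4πr² = Q_enc/ε₀.
E = k|Q_enc|/r² = (8.99×10^9)(2.213e-5)/(0.384)² = 1.35e6 N/C.

E = 1.35e6 N/C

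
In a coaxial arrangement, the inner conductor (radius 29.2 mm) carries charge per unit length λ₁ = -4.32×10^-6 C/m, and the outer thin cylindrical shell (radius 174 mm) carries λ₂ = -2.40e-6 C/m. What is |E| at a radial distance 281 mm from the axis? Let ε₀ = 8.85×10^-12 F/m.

E ≈ 4.30e5 N/C

Coaxial Gaussian cylinder, radius r = 281 mm, length L (r > 174 mm, enclosing both).
λ_enc = λ₁ + λ₂ = (-4.32×10^-6) + (-2.40e-6) = -6.72e-6 C/m.
Since E is radial and uniform over the curved surface, Φ = E·2πrL = Q_enc/ε₀ = λ_enc L/ε₀.
E = |λ_enc|/(2πε₀r) = (6.72×10^-6)/(2π·8.85×10^-12·0.281) = 4.30e5 N/C.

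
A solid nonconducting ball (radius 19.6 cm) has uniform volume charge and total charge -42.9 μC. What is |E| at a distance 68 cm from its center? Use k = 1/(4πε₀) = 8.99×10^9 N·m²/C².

By spherical symmetry E is radial; choose a Gaussian sphere of radius r = 68 cm (r > R, so the entire charge is enclosed).
Q_enc = -42.9 μC = -4.29×10^-5 C.
By Gauss's law, ∮E·dA = E·4πr² = Q_enc/ε₀.
E = k|Q_enc|/r² = (8.99×10^9)(4.29e-5)/(0.68)² = 8.34×10^5 N/C.

|E| ≈ 8.34e5 N/C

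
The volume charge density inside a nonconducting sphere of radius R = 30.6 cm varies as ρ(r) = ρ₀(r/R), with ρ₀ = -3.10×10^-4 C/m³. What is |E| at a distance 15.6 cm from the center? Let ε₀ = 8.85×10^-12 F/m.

Symmetry ⇒ E = E(r) r̂. Gaussian sphere of radius r = 15.6 cm (r < R).
Integrate the density: Q_enc = 4π ∫₀^r ρ₀(r'/R)^1 r'² dr' = 4πρ₀ r^4/(4·R) = -1.885e-6 C.
Gauss's law: E·4πr² = Q_enc/ε₀.
E = |Q_enc|/(4πε₀r²) = (1.885e-6)/(4π·8.85×10^-12·(0.156)²) = 6.96e5 N/C.

E = 6.96×10^5 V/m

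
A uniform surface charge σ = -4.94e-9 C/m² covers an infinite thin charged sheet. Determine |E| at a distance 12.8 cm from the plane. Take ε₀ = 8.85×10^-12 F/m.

By planar symmetry E is perpendicular to the sheet and uniform; use a Gaussian pillbox with flat faces of area A on each side of the sheet.
Only the two end caps contribute flux: Φ = 2EA. With Q_enc = σA, Gauss's law gives E = |σ|/(2ε₀).
E = |σ|/(2ε₀) = (4.94×10^-9)/(2·8.85×10^-12) = 279 N/C.

|E| ≈ 279 V/m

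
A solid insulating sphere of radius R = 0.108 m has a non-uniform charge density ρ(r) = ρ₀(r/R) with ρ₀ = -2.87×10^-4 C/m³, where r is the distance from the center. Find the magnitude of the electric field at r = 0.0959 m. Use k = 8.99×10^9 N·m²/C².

Use a concentric Gaussian sphere at r = 0.0959 m (r < R).
Q_enc = ∫₀^r ρ(r')·4πr'² dr' = (4πρ₀/R) ∫₀^r r'^3 dr' = 4πρ₀ r^4/(4·R) = -7.061×10^-7 C.
By Gauss's law, ∮E·dA = E·4πr² = Q_enc/ε₀.
E = k|Q_enc|/r² = (8.99×10^9)(7.061×10^-7)/(0.0959)² = 6.90×10^5 N/C.

6.90×10^5 N/C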